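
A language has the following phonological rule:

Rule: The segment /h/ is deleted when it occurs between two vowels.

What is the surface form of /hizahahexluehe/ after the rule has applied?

/h/ occurs between vowels /a/ and /a/, so it deletes.
/h/ occurs between vowels /a/ and /e/, so it deletes.
/h/ occurs between vowels /e/ and /e/, so it deletes.
Surface form: [hizaaexluee].

hizaaexluee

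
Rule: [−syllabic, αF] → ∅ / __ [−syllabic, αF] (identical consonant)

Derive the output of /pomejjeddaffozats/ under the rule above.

/jj/ is a geminate; the first /j/ deletes.
/dd/ is a geminate; the first /d/ deletes.
/ff/ is a geminate; the first /f/ deletes.
The other instances of /p/, /m/, /j/, /d/, /f/, /z/, /t/, /s/ do not occur in the required environment and remain unchanged.
Surface form: [pomejedafozats].

pomejedafozats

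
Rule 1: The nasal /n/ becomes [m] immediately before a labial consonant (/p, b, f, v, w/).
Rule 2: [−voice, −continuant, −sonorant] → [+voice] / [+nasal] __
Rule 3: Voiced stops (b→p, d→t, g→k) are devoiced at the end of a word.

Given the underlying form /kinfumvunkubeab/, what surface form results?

Rule 1 (nasal place assimilation): /n/ precedes the labial consonant /f/, so it assimilates in place to [m]. /kinfumvunkubeab/ → kimfumvunkubeab.
Rule 2 (post-nasal voicing): /k/ is a voiceless stop immediately after the nasal /n/, so it voices to [g]. /kimfumvunkubeab/ → kimfumvungubeab.
Rule 3 (final devoicing): /b/ is a voiced stop in word-final position, so it devoices to [p]. /kimfumvungubeab/ → kimfumvungubeap.

kimfumvungubeap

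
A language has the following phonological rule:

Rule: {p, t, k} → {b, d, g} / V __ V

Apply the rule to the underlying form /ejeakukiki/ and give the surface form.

ejeagugigi

/k/ is a voiceless stop between vowels /a/ and /u/, so it voices to [g].
/k/ is a voiceless stop between vowels /u/ and /i/, so it voices to [g].
/k/ is a voiceless stop between vowels /i/ and /i/, so it voices to [g].
Surface form: [ejeagugigi].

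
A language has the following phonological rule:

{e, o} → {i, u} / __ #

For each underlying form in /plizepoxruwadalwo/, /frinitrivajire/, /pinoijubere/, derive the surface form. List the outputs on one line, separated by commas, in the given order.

/plizepoxruwadalwo/: /o/ is a mid vowel in word-final position, so it raises to [u]. → [plizepoxruwadalwu].
/frinitrivajire/: /e/ is a mid vowel in word-final position, so it raises to [i]. → [frinitrivajiri].
/pinoijubere/: /e/ is a mid vowel in word-final position, so it raises to [i]. → [pinoijuberi].

plizepoxruwadalwu, frinitrivajiri, pinoijuberi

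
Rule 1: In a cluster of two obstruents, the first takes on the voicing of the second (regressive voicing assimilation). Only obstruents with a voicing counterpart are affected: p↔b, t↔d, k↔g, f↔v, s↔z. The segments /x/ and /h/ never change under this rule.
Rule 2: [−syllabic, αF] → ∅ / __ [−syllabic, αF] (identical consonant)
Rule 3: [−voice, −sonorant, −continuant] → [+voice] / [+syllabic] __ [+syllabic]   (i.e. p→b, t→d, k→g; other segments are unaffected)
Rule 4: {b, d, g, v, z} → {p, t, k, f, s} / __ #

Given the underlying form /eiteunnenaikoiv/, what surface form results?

eideunenaigoif

Rule 1 (regressive voicing assimilation): no segment meets the environment; /eiteunnenaikoiv/ is unchanged.
Rule 2 (degemination): /nn/ is a geminate; the first /n/ deletes. /eiteunnenaikoiv/ → eiteunenaikoiv.
Rule 3 (intervocalic voicing): /t/ is a voiceless stop between vowels /i/ and /e/, so it voices to [d]. /k/ is a voiceless stop between vowels /i/ and /o/, so it voices to [g]. /eiteunenaikoiv/ → eideunenaigoiv.
Rule 4 (final devoicing): /v/ is a voiced obstruent in word-final position, so it devoices to [f]. /eideunenaigoiv/ → eideunenaigoif.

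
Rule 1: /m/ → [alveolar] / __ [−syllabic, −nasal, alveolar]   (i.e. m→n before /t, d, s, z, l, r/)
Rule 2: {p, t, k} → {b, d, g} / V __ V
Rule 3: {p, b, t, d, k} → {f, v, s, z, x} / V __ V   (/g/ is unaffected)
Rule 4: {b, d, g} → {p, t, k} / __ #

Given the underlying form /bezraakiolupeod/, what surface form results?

Rule 1 (nasal place assimilation): no segment meets the environment; /bezraakiolupeod/ is unchanged.
Rule 2 (intervocalic voicing): /k/ is a voiceless stop between vowels /a/ and /i/, so it voices to [g]. /p/ is a voiceless stop between vowels /u/ and /e/, so it voices to [b]. /bezraakiolupeod/ → bezraagiolubeod.
Rule 3 (intervocalic spirantization): /b/ is a stop between vowels /u/ and /e/, so it spirantizes to the fricative [v]. /bezraagiolubeod/ → bezraagioluveod.
Rule 4 (final devoicing): /d/ is a voiced stop in word-final position, so it devoices to [t]. /bezraagioluveod/ → bezraagioluveot.

bezraagioluveot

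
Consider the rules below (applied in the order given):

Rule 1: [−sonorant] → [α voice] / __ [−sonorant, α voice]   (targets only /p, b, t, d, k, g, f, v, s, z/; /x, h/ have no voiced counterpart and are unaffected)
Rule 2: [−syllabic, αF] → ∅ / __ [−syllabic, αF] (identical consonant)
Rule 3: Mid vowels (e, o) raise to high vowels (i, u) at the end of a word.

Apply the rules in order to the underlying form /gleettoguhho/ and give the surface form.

gleetoguhu

Rule 1 (regressive voicing assimilation): no segment meets the environment; /gleettoguhho/ is unchanged.
Rule 2 (degemination): /tt/ is a geminate; the first /t/ deletes. /hh/ is a geminate; the first /h/ deletes. /gleettoguhho/ → gleetoguho.
Rule 3 (final vowel raising): /o/ is a mid vowel in word-final position, so it raises to [u]. /gleetoguho/ → gleetoguhu.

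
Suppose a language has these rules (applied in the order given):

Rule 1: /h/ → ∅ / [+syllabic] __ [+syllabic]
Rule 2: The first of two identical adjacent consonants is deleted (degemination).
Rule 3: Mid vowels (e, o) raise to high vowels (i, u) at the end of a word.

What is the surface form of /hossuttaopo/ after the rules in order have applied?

Rule 1 (intervocalic h-deletion): no segment meets the environment; /hossuttaopo/ is unchanged.
Rule 2 (degemination): /ss/ is a geminate; the first /s/ deletes. /tt/ is a geminate; the first /t/ deletes. /hossuttaopo/ → hosutaopo.
Rule 3 (final vowel raising): /o/ is a mid vowel in word-final position, so it raises to [u]. /hosutaopo/ → hosutaopu.

hosutaopu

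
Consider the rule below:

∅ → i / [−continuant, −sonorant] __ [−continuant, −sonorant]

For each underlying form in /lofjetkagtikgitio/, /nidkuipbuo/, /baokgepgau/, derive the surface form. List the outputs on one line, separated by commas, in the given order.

lofjetikagitikigitio, nidikuipibuo, baokigepigau

/lofjetkagtikgitio/: /t/ and /k/ form a stop–stop cluster, so [i] is inserted between them. /g/ and /t/ form a stop–stop cluster, so [i] is inserted between them. /k/ and /g/ form a stop–stop cluster, so [i] is inserted between them. → [lofjetikagitikigitio].
/nidkuipbuo/: /d/ and /k/ form a stop–stop cluster, so [i] is inserted between them. /p/ and /b/ form a stop–stop cluster, so [i] is inserted between them. → [nidikuipibuo].
/baokgepgau/: /k/ and /g/ form a stop–stop cluster, so [i] is inserted between them. /p/ and /g/ form a stop–stop cluster, so [i] is inserted between them. → [baokigepigau].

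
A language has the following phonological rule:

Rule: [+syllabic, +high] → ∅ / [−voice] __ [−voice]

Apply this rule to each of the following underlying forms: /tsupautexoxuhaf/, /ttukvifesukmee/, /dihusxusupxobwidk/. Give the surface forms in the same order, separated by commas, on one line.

tspautexoxhaf, ttkvifeskmee, dihsxspxobwidk

/tsupautexoxuhaf/: /u/ is a high vowel flanked by voiceless consonants /s/ and /p/, so it deletes. /u/ is a high vowel flanked by voiceless consonants /x/ and /h/, so it deletes. → [tspautexoxhaf].
/ttukvifesukmee/: /u/ is a high vowel flanked by voiceless consonants /t/ and /k/, so it deletes. /u/ is a high vowel flanked by voiceless consonants /s/ and /k/, so it deletes. → [ttkvifeskmee].
/dihusxusupxobwidk/: /u/ is a high vowel flanked by voiceless consonants /h/ and /s/, so it deletes. /u/ is a high vowel flanked by voiceless consonants /x/ and /s/, so it deletes. /u/ is a high vowel flanked by voiceless consonants /s/ and /p/, so it deletes. → [dihsxspxobwidk].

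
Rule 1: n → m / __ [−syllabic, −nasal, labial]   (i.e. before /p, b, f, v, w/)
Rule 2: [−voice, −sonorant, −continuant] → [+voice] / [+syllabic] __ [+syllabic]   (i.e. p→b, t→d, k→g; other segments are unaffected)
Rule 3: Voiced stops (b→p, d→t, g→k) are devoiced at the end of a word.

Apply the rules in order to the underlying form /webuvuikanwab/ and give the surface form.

Rule 1 (nasal place assimilation): /n/ precedes the labial consonant /w/, so it assimilates in place to [m]. /webuvuikanwab/ → webuvuikamwab.
Rule 2 (intervocalic voicing): /k/ is a voiceless stop between vowels /i/ and /a/, so it voices to [g]. /webuvuikamwab/ → webuvuigamwab.
Rule 3 (final devoicing): /b/ is a voiced stop in word-final position, so it devoices to [p]. /webuvuigamwab/ → webuvuigamwap.

webuvuigamwap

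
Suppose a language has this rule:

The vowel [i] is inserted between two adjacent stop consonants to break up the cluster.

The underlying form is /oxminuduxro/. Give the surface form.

oxminuduxro

No segment of /oxminuduxro/ meets the structural description of the rule, so the form surfaces unchanged.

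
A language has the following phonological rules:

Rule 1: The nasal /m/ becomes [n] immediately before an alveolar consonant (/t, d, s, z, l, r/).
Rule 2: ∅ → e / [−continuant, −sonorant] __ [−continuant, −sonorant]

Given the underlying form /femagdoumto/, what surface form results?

Rule 1 (nasal place assimilation): /m/ precedes the alveolar consonant /t/, so it assimilates in place to [n]. /femagdoumto/ → femagdounto.
Rule 2 (stop-cluster e-epenthesis): /g/ and /d/ form a stop–stop cluster, so [e] is inserted between them. /femagdounto/ → femagedounto.

femagedounto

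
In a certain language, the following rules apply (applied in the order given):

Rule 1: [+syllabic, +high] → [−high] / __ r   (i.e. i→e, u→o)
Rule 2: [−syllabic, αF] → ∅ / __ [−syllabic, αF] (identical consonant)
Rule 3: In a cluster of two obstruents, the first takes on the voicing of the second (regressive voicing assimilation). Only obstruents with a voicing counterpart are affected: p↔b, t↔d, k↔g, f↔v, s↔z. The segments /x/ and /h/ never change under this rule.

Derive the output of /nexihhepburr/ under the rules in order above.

nexihebbor

Rule 1 (pre-rhotic lowering): /u/ is a high vowel immediately before /r/, so it lowers to [o]. /nexihhepburr/ → nexihhepborr.
Rule 2 (degemination): /hh/ is a geminate; the first /h/ deletes. /rr/ is a geminate; the first /r/ deletes. /nexihhepborr/ → nexihepbor.
Rule 3 (regressive voicing assimilation): /p/ precedes the voiced obstruent /b/, so it voices to [b] by assimilation. /nexihepbor/ → nexihebbor.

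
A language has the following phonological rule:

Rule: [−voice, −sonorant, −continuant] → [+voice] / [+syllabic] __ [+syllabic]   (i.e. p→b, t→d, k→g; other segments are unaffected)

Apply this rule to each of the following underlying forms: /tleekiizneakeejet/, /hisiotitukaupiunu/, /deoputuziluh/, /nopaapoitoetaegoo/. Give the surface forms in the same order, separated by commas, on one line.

tleegiizneageejet, hisiodidugaubiunu, deobuduziluh, nobaaboidoedaegoo

/tleekiizneakeejet/: /k/ is a voiceless stop between vowels /e/ and /i/, so it voices to [g]. /k/ is a voiceless stop between vowels /a/ and /e/, so it voices to [g]. → [tleegiizneageejet].
/hisiotitukaupiunu/: /t/ is a voiceless stop between vowels /o/ and /i/, so it voices to [d]. /t/ is a voiceless stop between vowels /i/ and /u/, so it voices to [d]. /k/ is a voiceless stop between vowels /u/ and /a/, so it voices to [g]. /p/ is a voiceless stop between vowels /u/ and /i/, so it voices to [b]. → [hisiodidugaubiunu].
/deoputuziluh/: /p/ is a voiceless stop between vowels /o/ and /u/, so it voices to [b]. /t/ is a voiceless stop between vowels /u/ and /u/, so it voices to [d]. → [deobuduziluh].
/nopaapoitoetaegoo/: /p/ is a voiceless stop between vowels /o/ and /a/, so it voices to [b]. /p/ is a voiceless stop between vowels /a/ and /o/, so it voices to [b]. /t/ is a voiceless stop between vowels /i/ and /o/, so it voices to [d]. /t/ is a voiceless stop between vowels /e/ and /a/, so it voices to [d]. → [nobaaboidoedaegoo].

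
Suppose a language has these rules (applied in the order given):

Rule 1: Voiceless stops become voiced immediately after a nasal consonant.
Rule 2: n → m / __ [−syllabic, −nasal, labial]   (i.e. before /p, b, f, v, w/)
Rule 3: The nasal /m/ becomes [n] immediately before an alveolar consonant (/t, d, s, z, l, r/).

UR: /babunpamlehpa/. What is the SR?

babumbanlehpa

Rule 1 (post-nasal voicing): /p/ is a voiceless stop immediately after the nasal /n/, so it voices to [b]. /babunpamlehpa/ → babunbamlehpa.
Rule 2 (nasal place assimilation): /n/ precedes the labial consonant /b/, so it assimilates in place to [m]. /babunbamlehpa/ → babumbamlehpa.
Rule 3 (nasal place assimilation): /m/ precedes the alveolar consonant /l/, so it assimilates in place to [n]. /babumbamlehpa/ → babumbanlehpa.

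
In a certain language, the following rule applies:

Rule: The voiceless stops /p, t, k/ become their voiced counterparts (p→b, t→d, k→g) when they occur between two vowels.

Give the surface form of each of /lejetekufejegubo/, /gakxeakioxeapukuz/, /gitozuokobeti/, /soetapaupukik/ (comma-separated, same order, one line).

/lejetekufejegubo/: /t/ is a voiceless stop between vowels /e/ and /e/, so it voices to [d]. /k/ is a voiceless stop between vowels /e/ and /u/, so it voices to [g]. → [lejedegufejegubo].
/gakxeakioxeapukuz/: /k/ is a voiceless stop between vowels /a/ and /i/, so it voices to [g]. /p/ is a voiceless stop between vowels /a/ and /u/, so it voices to [b]. /k/ is a voiceless stop between vowels /u/ and /u/, so it voices to [g]. → [gakxeagioxeabuguz].
/gitozuokobeti/: /t/ is a voiceless stop between vowels /i/ and /o/, so it voices to [d]. /k/ is a voiceless stop between vowels /o/ and /o/, so it voices to [g]. /t/ is a voiceless stop between vowels /e/ and /i/, so it voices to [d]. → [gidozuogobedi].
/soetapaupukik/: /t/ is a voiceless stop between vowels /e/ and /a/, so it voices to [d]. /p/ is a voiceless stop between vowels /a/ and /a/, so it voices to [b]. /p/ is a voiceless stop between vowels /u/ and /u/, so it voices to [b]. /k/ is a voiceless stop between vowels /u/ and /i/, so it voices to [g]. → [soedabaubugik].

lejedegufejegubo, gakxeagioxeabuguz, gidozuogobedi, soedabaubugik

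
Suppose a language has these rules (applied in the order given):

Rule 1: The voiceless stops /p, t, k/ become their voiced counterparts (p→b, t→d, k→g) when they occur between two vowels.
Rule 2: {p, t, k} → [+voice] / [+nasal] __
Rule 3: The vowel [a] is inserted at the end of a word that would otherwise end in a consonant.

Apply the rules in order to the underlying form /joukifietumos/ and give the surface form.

Rule 1 (intervocalic voicing): /k/ is a voiceless stop between vowels /u/ and /i/, so it voices to [g]. /t/ is a voiceless stop between vowels /e/ and /u/, so it voices to [d]. /joukifietumos/ → jougifiedumos.
Rule 2 (post-nasal voicing): no segment meets the environment; /jougifiedumos/ is unchanged.
Rule 3 (final a-epenthesis): the form ends in the consonant /s/, so [a] is inserted word-finally. /jougifiedumos/ → jougifiedumosa.

jougifiedumosa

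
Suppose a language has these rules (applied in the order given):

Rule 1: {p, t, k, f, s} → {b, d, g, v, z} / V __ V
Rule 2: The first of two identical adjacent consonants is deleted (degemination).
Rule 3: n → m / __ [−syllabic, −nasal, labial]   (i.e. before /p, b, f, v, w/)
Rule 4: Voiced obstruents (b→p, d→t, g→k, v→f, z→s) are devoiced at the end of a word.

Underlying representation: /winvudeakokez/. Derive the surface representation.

wimvudeagoges

Rule 1 (intervocalic voicing): /k/ is a voiceless obstruent between vowels /a/ and /o/, so it voices to [g]. /k/ is a voiceless obstruent between vowels /o/ and /e/, so it voices to [g]. /winvudeakokez/ → winvudeagogez.
Rule 2 (degemination): no segment meets the environment; /winvudeagogez/ is unchanged.
Rule 3 (nasal place assimilation): /n/ precedes the labial consonant /v/, so it assimilates in place to [m]. /winvudeagogez/ → wimvudeagogez.
Rule 4 (final devoicing): /z/ is a voiced obstruent in word-final position, so it devoices to [s]. /wimvudeagogez/ → wimvudeagoges.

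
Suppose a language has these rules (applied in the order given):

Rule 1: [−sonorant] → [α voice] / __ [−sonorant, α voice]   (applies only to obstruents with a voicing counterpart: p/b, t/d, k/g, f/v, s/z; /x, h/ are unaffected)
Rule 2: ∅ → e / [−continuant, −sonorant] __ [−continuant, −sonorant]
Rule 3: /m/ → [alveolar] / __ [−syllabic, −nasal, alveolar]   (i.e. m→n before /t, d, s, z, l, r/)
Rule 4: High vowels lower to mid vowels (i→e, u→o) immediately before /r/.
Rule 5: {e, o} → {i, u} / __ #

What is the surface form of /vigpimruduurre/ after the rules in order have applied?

Rule 1 (regressive voicing assimilation): /g/ precedes the voiceless obstruent /p/, so it devoices to [k] by assimilation. /vigpimruduurre/ → vikpimruduurre.
Rule 2 (stop-cluster e-epenthesis): /k/ and /p/ form a stop–stop cluster, so [e] is inserted between them. /vikpimruduurre/ → vikepimruduurre.
Rule 3 (nasal place assimilation): /m/ precedes the alveolar consonant /r/, so it assimilates in place to [n]. /vikepimruduurre/ → vikepinruduurre.
Rule 4 (pre-rhotic lowering): /u/ is a high vowel immediately before /r/, so it lowers to [o]. /vikepinruduurre/ → vikepinruduorre.
Rule 5 (final vowel raising): /e/ is a mid vowel in word-final position, so it raises to [i]. /vikepinruduorre/ → vikepinruduorri.

vikepinruduorri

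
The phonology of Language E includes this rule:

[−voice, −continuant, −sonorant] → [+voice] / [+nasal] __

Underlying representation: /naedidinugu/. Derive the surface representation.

No segment of /naedidinugu/ meets the structural description of the rule, so the form surfaces unchanged.

naedidinugu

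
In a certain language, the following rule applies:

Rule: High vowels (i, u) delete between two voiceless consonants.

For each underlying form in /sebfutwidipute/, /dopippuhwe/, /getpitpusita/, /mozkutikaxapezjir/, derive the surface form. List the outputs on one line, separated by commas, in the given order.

/sebfutwidipute/: /u/ is a high vowel flanked by voiceless consonants /f/ and /t/, so it deletes. /u/ is a high vowel flanked by voiceless consonants /p/ and /t/, so it deletes. → [sebftwidipte].
/dopippuhwe/: /i/ is a high vowel flanked by voiceless consonants /p/ and /p/, so it deletes. /u/ is a high vowel flanked by voiceless consonants /p/ and /h/, so it deletes. → [doppphwe].
/getpitpusita/: /i/ is a high vowel flanked by voiceless consonants /p/ and /t/, so it deletes. /u/ is a high vowel flanked by voiceless consonants /p/ and /s/, so it deletes. /i/ is a high vowel flanked by voiceless consonants /s/ and /t/, so it deletes. → [getptpsta].
/mozkutikaxapezjir/: /u/ is a high vowel flanked by voiceless consonants /k/ and /t/, so it deletes. /i/ is a high vowel flanked by voiceless consonants /t/ and /k/, so it deletes. → [mozktkaxapezjir].

sebftwidipte, doppphwe, getptpsta, mozktkaxapezjir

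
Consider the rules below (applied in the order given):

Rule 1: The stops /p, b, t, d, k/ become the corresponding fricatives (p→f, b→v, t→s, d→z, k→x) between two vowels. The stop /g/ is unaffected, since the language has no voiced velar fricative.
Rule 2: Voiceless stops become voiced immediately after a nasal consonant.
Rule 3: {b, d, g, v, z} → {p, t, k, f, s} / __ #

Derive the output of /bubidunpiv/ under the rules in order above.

buvizunbif

Rule 1 (intervocalic spirantization): /b/ is a stop between vowels /u/ and /i/, so it spirantizes to the fricative [v]. /d/ is a stop between vowels /i/ and /u/, so it spirantizes to the fricative [z]. /bubidunpiv/ → buvizunpiv.
Rule 2 (post-nasal voicing): /p/ is a voiceless stop immediately after the nasal /n/, so it voices to [b]. /buvizunpiv/ → buvizunbiv.
Rule 3 (final devoicing): /v/ is a voiced obstruent in word-final position, so it devoices to [f]. /buvizunbiv/ → buvizunbif.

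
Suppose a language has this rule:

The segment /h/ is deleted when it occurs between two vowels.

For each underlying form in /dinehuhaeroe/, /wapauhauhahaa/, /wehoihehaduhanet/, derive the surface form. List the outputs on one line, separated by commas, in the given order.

/dinehuhaeroe/: /h/ occurs between vowels /e/ and /u/, so it deletes. /h/ occurs between vowels /u/ and /a/, so it deletes. → [dineuaeroe].
/wapauhauhahaa/: /h/ occurs between vowels /u/ and /a/, so it deletes. /h/ occurs between vowels /u/ and /a/, so it deletes. /h/ occurs between vowels /a/ and /a/, so it deletes. → [wapauauaaa].
/wehoihehaduhanet/: /h/ occurs between vowels /e/ and /o/, so it deletes. /h/ occurs between vowels /i/ and /e/, so it deletes. /h/ occurs between vowels /e/ and /a/, so it deletes. /h/ occurs between vowels /u/ and /a/, so it deletes. → [weoieaduanet].

dineuaeroe, wapauauaaa, weoieaduanet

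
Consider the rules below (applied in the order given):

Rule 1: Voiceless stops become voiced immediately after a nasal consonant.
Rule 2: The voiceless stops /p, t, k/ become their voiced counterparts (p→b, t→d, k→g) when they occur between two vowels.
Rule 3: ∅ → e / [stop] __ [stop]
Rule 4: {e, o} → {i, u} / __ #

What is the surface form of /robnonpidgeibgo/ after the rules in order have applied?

robnonbidegeibegu

Rule 1 (post-nasal voicing): /p/ is a voiceless stop immediately after the nasal /n/, so it voices to [b]. /robnonpidgeibgo/ → robnonbidgeibgo.
Rule 2 (intervocalic voicing): no segment meets the environment; /robnonbidgeibgo/ is unchanged.
Rule 3 (stop-cluster e-epenthesis): /d/ and /g/ form a stop–stop cluster, so [e] is inserted between them. /b/ and /g/ form a stop–stop cluster, so [e] is inserted between them. /robnonbidgeibgo/ → robnonbidegeibego.
Rule 4 (final vowel raising): /o/ is a mid vowel in word-final position, so it raises to [u]. /robnonbidegeibego/ → robnonbidegeibegu.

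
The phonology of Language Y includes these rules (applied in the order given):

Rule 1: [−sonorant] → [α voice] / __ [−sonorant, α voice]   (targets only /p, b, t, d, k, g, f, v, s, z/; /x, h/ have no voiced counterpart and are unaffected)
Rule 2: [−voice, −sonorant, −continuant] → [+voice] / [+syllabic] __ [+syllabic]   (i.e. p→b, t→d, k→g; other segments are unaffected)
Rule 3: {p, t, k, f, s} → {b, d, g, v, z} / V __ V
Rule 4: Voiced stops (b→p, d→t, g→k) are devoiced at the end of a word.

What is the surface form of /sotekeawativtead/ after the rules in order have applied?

Rule 1 (regressive voicing assimilation): /v/ precedes the voiceless obstruent /t/, so it devoices to [f] by assimilation. /sotekeawativtead/ → sotekeawatiftead.
Rule 2 (intervocalic voicing): /t/ is a voiceless stop between vowels /o/ and /e/, so it voices to [d]. /k/ is a voiceless stop between vowels /e/ and /e/, so it voices to [g]. /t/ is a voiceless stop between vowels /a/ and /i/, so it voices to [d]. /sotekeawatiftead/ → sodegeawadiftead.
Rule 3 (intervocalic voicing): no segment meets the environment; /sodegeawadiftead/ is unchanged.
Rule 4 (final devoicing): /d/ is a voiced stop in word-final position, so it devoices to [t]. /sodegeawadiftead/ → sodegeawadifteat.

sodegeawadifteat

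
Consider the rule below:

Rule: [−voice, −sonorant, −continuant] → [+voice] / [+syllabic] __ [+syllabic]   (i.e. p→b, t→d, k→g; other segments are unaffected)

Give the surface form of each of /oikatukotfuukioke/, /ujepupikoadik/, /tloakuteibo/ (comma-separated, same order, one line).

oigadugotfuugioge, ujebubigoadik, tloagudeibo

/oikatukotfuukioke/: /k/ is a voiceless stop between vowels /i/ and /a/, so it voices to [g]. /t/ is a voiceless stop between vowels /a/ and /u/, so it voices to [d]. /k/ is a voiceless stop between vowels /u/ and /o/, so it voices to [g]. /k/ is a voiceless stop between vowels /u/ and /i/, so it voices to [g]. /k/ is a voiceless stop between vowels /o/ and /e/, so it voices to [g]. → [oigadugotfuugioge].
/ujepupikoadik/: /p/ is a voiceless stop between vowels /e/ and /u/, so it voices to [b]. /p/ is a voiceless stop between vowels /u/ and /i/, so it voices to [b]. /k/ is a voiceless stop between vowels /i/ and /o/, so it voices to [g]. → [ujebubigoadik].
/tloakuteibo/: /k/ is a voiceless stop between vowels /a/ and /u/, so it voices to [g]. /t/ is a voiceless stop between vowels /u/ and /e/, so it voices to [d]. → [tloagudeibo].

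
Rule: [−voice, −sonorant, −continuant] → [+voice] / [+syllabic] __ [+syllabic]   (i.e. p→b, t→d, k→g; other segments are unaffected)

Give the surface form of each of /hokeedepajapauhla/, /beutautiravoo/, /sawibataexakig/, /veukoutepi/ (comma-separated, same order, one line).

hogeedebajabauhla, beudaudiravoo, sawibadaexagig, veugoudebi

/hokeedepajapauhla/: /k/ is a voiceless stop between vowels /o/ and /e/, so it voices to [g]. /p/ is a voiceless stop between vowels /e/ and /a/, so it voices to [b]. /p/ is a voiceless stop between vowels /a/ and /a/, so it voices to [b]. → [hogeedebajabauhla].
/beutautiravoo/: /t/ is a voiceless stop between vowels /u/ and /a/, so it voices to [d]. /t/ is a voiceless stop between vowels /u/ and /i/, so it voices to [d]. → [beudaudiravoo].
/sawibataexakig/: /t/ is a voiceless stop between vowels /a/ and /a/, so it voices to [d]. /k/ is a voiceless stop between vowels /a/ and /i/, so it voices to [g]. → [sawibadaexagig].
/veukoutepi/: /k/ is a voiceless stop between vowels /u/ and /o/, so it voices to [g]. /t/ is a voiceless stop between vowels /u/ and /e/, so it voices to [d]. /p/ is a voiceless stop between vowels /e/ and /i/, so it voices to [b]. → [veugoudebi].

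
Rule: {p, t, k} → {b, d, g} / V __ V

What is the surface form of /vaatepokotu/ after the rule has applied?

vaadebogodu

/t/ is a voiceless stop between vowels /a/ and /e/, so it voices to [d].
/p/ is a voiceless stop between vowels /e/ and /o/, so it voices to [b].
/k/ is a voiceless stop between vowels /o/ and /o/, so it voices to [g].
/t/ is a voiceless stop between vowels /o/ and /u/, so it voices to [d].
Surface form: [vaadebogodu].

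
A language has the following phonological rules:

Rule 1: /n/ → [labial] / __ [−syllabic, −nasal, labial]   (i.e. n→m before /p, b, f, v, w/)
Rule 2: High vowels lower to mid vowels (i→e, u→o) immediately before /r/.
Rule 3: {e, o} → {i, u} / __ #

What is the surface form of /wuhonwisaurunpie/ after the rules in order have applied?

Rule 1 (nasal place assimilation): /n/ precedes the labial consonant /w/, so it assimilates in place to [m]. /n/ precedes the labial consonant /p/, so it assimilates in place to [m]. /wuhonwisaurunpie/ → wuhomwisaurumpie.
Rule 2 (pre-rhotic lowering): /u/ is a high vowel immediately before /r/, so it lowers to [o]. /wuhomwisaurumpie/ → wuhomwisaorumpie.
Rule 3 (final vowel raising): /e/ is a mid vowel in word-final position, so it raises to [i]. /wuhomwisaorumpie/ → wuhomwisaorumpii.

wuhomwisaorumpii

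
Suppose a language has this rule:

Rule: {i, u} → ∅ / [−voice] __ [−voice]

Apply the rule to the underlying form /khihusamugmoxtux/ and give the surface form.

khhsamugmoxtx

/i/ is a high vowel flanked by voiceless consonants /h/ and /h/, so it deletes.
/u/ is a high vowel flanked by voiceless consonants /h/ and /s/, so it deletes.
/u/ is a high vowel flanked by voiceless consonants /t/ and /x/, so it deletes.
Surface form: [khhsamugmoxtx].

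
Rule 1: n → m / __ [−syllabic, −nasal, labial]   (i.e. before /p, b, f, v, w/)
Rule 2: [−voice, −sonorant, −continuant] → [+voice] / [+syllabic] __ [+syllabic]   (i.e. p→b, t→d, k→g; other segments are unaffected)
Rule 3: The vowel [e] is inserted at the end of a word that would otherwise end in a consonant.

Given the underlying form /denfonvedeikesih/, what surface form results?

demfomvedeigesihe

Rule 1 (nasal place assimilation): /n/ precedes the labial consonant /f/, so it assimilates in place to [m]. /n/ precedes the labial consonant /v/, so it assimilates in place to [m]. /denfonvedeikesih/ → demfomvedeikesih.
Rule 2 (intervocalic voicing): /k/ is a voiceless stop between vowels /i/ and /e/, so it voices to [g]. /demfomvedeikesih/ → demfomvedeigesih.
Rule 3 (final e-epenthesis): the form ends in the consonant /h/, so [e] is inserted word-finally. /demfomvedeigesih/ → demfomvedeigesihe.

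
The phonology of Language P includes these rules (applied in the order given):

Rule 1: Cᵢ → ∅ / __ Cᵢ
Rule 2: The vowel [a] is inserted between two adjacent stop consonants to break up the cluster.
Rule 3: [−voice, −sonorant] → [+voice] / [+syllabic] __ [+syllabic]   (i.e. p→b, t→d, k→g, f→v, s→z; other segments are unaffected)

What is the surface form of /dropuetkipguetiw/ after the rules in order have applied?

drobuedagibaguediw

Rule 1 (degemination): no segment meets the environment; /dropuetkipguetiw/ is unchanged.
Rule 2 (stop-cluster a-epenthesis): /t/ and /k/ form a stop–stop cluster, so [a] is inserted between them. /p/ and /g/ form a stop–stop cluster, so [a] is inserted between them. /dropuetkipguetiw/ → dropuetakipaguetiw.
Rule 3 (intervocalic voicing): /p/ is a voiceless obstruent between vowels /o/ and /u/, so it voices to [b]. /t/ is a voiceless obstruent between vowels /e/ and /a/, so it voices to [d]. /k/ is a voiceless obstruent between vowels /a/ and /i/, so it voices to [g]. /p/ is a voiceless obstruent between vowels /i/ and /a/, so it voices to [b]. /t/ is a voiceless obstruent between vowels /e/ and /i/, so it voices to [d]. /dropuetakipaguetiw/ → drobuedagibaguediw.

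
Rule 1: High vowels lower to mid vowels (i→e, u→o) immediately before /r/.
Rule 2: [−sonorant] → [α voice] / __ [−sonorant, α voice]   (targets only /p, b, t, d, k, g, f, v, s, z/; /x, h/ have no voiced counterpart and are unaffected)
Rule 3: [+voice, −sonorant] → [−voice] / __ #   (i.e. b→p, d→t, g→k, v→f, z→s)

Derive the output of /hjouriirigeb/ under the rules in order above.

Rule 1 (pre-rhotic lowering): /u/ is a high vowel immediately before /r/, so it lowers to [o]. /i/ is a high vowel immediately before /r/, so it lowers to [e]. /hjouriirigeb/ → hjoorierigeb.
Rule 2 (regressive voicing assimilation): no segment meets the environment; /hjoorierigeb/ is unchanged.
Rule 3 (final devoicing): /b/ is a voiced obstruent in word-final position, so it devoices to [p]. /hjoorierigeb/ → hjoorierigep.

hjoorierigep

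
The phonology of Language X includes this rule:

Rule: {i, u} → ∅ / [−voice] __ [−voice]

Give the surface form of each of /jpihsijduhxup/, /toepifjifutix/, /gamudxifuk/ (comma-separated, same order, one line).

/jpihsijduhxup/: /i/ is a high vowel flanked by voiceless consonants /p/ and /h/, so it deletes. /u/ is a high vowel flanked by voiceless consonants /x/ and /p/, so it deletes. → [jphsijduhxp].
/toepifjifutix/: /i/ is a high vowel flanked by voiceless consonants /p/ and /f/, so it deletes. /u/ is a high vowel flanked by voiceless consonants /f/ and /t/, so it deletes. /i/ is a high vowel flanked by voiceless consonants /t/ and /x/, so it deletes. → [toepfjiftx].
/gamudxifuk/: /i/ is a high vowel flanked by voiceless consonants /x/ and /f/, so it deletes. /u/ is a high vowel flanked by voiceless consonants /f/ and /k/, so it deletes. → [gamudxfk].

jphsijduhxp, toepfjiftx, gamudxfk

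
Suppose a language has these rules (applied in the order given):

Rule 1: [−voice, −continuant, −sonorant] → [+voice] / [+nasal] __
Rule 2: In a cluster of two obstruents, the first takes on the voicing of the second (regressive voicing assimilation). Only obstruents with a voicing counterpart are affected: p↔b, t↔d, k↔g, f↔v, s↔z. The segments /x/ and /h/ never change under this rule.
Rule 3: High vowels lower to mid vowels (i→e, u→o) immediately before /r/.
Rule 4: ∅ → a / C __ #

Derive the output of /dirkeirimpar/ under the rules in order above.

Rule 1 (post-nasal voicing): /p/ is a voiceless stop immediately after the nasal /m/, so it voices to [b]. /dirkeirimpar/ → dirkeirimbar.
Rule 2 (regressive voicing assimilation): no segment meets the environment; /dirkeirimbar/ is unchanged.
Rule 3 (pre-rhotic lowering): /i/ is a high vowel immediately before /r/, so it lowers to [e]. /i/ is a high vowel immediately before /r/, so it lowers to [e]. /dirkeirimbar/ → derkeerimbar.
Rule 4 (final a-epenthesis): the form ends in the consonant /r/, so [a] is inserted word-finally. /derkeerimbar/ → derkeerimbara.

derkeerimbara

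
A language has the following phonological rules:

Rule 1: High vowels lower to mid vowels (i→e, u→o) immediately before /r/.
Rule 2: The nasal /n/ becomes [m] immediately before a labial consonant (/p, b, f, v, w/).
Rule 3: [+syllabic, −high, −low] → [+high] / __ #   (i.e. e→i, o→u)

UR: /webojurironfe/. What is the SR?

Rule 1 (pre-rhotic lowering): /u/ is a high vowel immediately before /r/, so it lowers to [o]. /i/ is a high vowel immediately before /r/, so it lowers to [e]. /webojurironfe/ → webojoreronfe.
Rule 2 (nasal place assimilation): /n/ precedes the labial consonant /f/, so it assimilates in place to [m]. /webojoreronfe/ → webojoreromfe.
Rule 3 (final vowel raising): /e/ is a mid vowel in word-final position, so it raises to [i]. /webojoreromfe/ → webojoreromfi.

webojoreromfi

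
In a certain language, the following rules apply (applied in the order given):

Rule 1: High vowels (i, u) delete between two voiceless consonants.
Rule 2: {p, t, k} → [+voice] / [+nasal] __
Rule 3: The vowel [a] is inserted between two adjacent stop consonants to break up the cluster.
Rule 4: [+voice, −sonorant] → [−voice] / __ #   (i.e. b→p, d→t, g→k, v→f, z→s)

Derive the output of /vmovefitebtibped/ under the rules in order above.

Rule 1 (high vowel syncope): /i/ is a high vowel flanked by voiceless consonants /f/ and /t/, so it deletes. /vmovefitebtibped/ → vmoveftebtibped.
Rule 2 (post-nasal voicing): no segment meets the environment; /vmoveftebtibped/ is unchanged.
Rule 3 (stop-cluster a-epenthesis): /b/ and /t/ form a stop–stop cluster, so [a] is inserted between them. /b/ and /p/ form a stop–stop cluster, so [a] is inserted between them. /vmoveftebtibped/ → vmoveftebatibaped.
Rule 4 (final devoicing): /d/ is a voiced obstruent in word-final position, so it devoices to [t]. /vmoveftebatibaped/ → vmoveftebatibapet.

vmoveftebatibapet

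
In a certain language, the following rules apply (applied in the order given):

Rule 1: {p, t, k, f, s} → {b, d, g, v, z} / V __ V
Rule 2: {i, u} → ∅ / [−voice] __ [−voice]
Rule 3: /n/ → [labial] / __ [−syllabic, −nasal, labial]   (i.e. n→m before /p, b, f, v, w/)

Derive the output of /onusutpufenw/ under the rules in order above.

Rule 1 (intervocalic voicing): /s/ is a voiceless obstruent between vowels /u/ and /u/, so it voices to [z]. /f/ is a voiceless obstruent between vowels /u/ and /e/, so it voices to [v]. /onusutpufenw/ → onuzutpuvenw.
Rule 2 (high vowel syncope): no segment meets the environment; /onuzutpuvenw/ is unchanged.
Rule 3 (nasal place assimilation): /n/ precedes the labial consonant /w/, so it assimilates in place to [m]. /onuzutpuvenw/ → onuzutpuvemw.

onuzutpuvemw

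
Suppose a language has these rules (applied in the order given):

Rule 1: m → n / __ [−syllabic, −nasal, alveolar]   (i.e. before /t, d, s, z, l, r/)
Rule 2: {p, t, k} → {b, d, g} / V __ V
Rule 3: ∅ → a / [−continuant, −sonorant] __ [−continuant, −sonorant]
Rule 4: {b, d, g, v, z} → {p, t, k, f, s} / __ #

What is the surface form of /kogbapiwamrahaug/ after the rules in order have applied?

Rule 1 (nasal place assimilation): /m/ precedes the alveolar consonant /r/, so it assimilates in place to [n]. /kogbapiwamrahaug/ → kogbapiwanrahaug.
Rule 2 (intervocalic voicing): /p/ is a voiceless stop between vowels /a/ and /i/, so it voices to [b]. /kogbapiwanrahaug/ → kogbabiwanrahaug.
Rule 3 (stop-cluster a-epenthesis): /g/ and /b/ form a stop–stop cluster, so [a] is inserted between them. /kogbabiwanrahaug/ → kogababiwanrahaug.
Rule 4 (final devoicing): /g/ is a voiced obstruent in word-final position, so it devoices to [k]. /kogababiwanrahaug/ → kogababiwanrahauk.

kogababiwanrahauk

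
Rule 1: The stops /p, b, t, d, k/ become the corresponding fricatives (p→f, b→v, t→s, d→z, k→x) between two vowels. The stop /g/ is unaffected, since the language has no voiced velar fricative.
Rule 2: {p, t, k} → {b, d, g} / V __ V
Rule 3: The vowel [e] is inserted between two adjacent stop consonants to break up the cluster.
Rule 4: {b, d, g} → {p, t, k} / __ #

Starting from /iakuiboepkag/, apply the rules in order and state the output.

Rule 1 (intervocalic spirantization): /k/ is a stop between vowels /a/ and /u/, so it spirantizes to the fricative [x]. /b/ is a stop between vowels /i/ and /o/, so it spirantizes to the fricative [v]. /iakuiboepkag/ → iaxuivoepkag.
Rule 2 (intervocalic voicing): no segment meets the environment; /iaxuivoepkag/ is unchanged.
Rule 3 (stop-cluster e-epenthesis): /p/ and /k/ form a stop–stop cluster, so [e] is inserted between them. /iaxuivoepkag/ → iaxuivoepekag.
Rule 4 (final devoicing): /g/ is a voiced stop in word-final position, so it devoices to [k]. /iaxuivoepekag/ → iaxuivoepekak.

iaxuivoepekak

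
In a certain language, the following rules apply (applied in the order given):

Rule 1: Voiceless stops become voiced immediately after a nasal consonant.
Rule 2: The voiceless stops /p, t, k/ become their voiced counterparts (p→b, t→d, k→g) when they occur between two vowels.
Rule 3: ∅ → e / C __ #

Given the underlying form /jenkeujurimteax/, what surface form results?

Rule 1 (post-nasal voicing): /k/ is a voiceless stop immediately after the nasal /n/, so it voices to [g]. /t/ is a voiceless stop immediately after the nasal /m/, so it voices to [d]. /jenkeujurimteax/ → jengeujurimdeax.
Rule 2 (intervocalic voicing): no segment meets the environment; /jengeujurimdeax/ is unchanged.
Rule 3 (final e-epenthesis): the form ends in the consonant /x/, so [e] is inserted word-finally. /jengeujurimdeax/ → jengeujurimdeaxe.

jengeujurimdeaxe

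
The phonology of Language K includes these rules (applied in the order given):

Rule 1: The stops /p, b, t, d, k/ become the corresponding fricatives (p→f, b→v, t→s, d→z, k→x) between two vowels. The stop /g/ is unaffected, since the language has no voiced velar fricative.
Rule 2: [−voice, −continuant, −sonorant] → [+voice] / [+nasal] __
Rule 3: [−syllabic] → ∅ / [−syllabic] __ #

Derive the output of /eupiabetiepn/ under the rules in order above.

Rule 1 (intervocalic spirantization): /p/ is a stop between vowels /u/ and /i/, so it spirantizes to the fricative [f]. /b/ is a stop between vowels /a/ and /e/, so it spirantizes to the fricative [v]. /t/ is a stop between vowels /e/ and /i/, so it spirantizes to the fricative [s]. /eupiabetiepn/ → eufiavesiepn.
Rule 2 (post-nasal voicing): no segment meets the environment; /eufiavesiepn/ is unchanged.
Rule 3 (final cluster simplification): /n/ is the second consonant of a word-final cluster /pn/, so it deletes. /eufiavesiepn/ → eufiavesiep.

eufiavesiep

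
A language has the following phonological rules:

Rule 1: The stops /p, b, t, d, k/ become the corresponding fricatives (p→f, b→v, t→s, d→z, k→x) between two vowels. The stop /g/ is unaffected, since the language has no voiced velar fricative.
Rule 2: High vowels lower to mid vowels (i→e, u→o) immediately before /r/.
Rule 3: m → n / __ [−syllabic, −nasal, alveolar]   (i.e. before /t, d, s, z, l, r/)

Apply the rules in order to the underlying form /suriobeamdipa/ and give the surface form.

sorioveandifa

Rule 1 (intervocalic spirantization): /b/ is a stop between vowels /o/ and /e/, so it spirantizes to the fricative [v]. /p/ is a stop between vowels /i/ and /a/, so it spirantizes to the fricative [f]. /suriobeamdipa/ → surioveamdifa.
Rule 2 (pre-rhotic lowering): /u/ is a high vowel immediately before /r/, so it lowers to [o]. /surioveamdifa/ → sorioveamdifa.
Rule 3 (nasal place assimilation): /m/ precedes the alveolar consonant /d/, so it assimilates in place to [n]. /sorioveamdifa/ → sorioveandifa.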